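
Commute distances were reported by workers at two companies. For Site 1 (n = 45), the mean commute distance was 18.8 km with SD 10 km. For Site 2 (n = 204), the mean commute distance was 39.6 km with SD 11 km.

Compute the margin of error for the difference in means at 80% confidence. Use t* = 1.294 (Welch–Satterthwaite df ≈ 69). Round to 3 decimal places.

SE₁ = s₁/√n₁ = 10/√45 = 1.4907; SE₂ = 11/√204 = 0.7702.
Independent samples, unequal variances: SE_diff = √(SE₁² + SE₂²) = √(2.22218649 + 0.59320804) = 1.6779.
t* = 1.294, so margin of error = 1.294 × 1.6779 = 2.1712.

2.171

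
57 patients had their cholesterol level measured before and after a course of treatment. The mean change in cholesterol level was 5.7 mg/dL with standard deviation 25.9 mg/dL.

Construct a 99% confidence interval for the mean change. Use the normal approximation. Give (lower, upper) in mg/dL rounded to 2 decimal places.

This is a matched-pairs design, so SE = s_d/√n = 25.9/√57 = 3.4305.
Margin = 2.576 × 3.4305 = 8.8370; the interval is 5.7 ± 8.8370 = (-3.14, 14.54).

(-3.14, 14.54)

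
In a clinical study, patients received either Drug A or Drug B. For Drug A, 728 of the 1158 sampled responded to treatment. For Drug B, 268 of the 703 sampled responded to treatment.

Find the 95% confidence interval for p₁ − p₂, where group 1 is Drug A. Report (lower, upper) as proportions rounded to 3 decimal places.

(0.202, 0.293)

Sample proportions: 728/1158 = 0.6287, 268/703 = 0.3812.
Each SE is √(p̂(1−p̂)/n): √(0.6287·0.3713/1158) = 0.01420 and √(0.3812·0.6188/703) = 0.01832.
SE(p̂₁ − p̂₂) = √(SE₁² + SE₂²) = √(0.00020164 + 0.0003356224) = 0.02318, since the two samples are independent.
At 95% confidence z* = 1.960; margin = 1.960 × 0.02318 = 0.04543.
The difference is 0.6287 − 0.3812 = 0.2475, so the interval is 0.2475 ± 0.04543 = (0.202, 0.293).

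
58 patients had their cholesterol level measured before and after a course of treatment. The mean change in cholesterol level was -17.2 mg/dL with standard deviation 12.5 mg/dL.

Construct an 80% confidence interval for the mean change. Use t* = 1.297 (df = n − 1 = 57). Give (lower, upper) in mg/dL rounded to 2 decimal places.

(-19.33, -15.07)

This is a matched-pairs design, so SE = s_d/√n = 12.5/√58 = 1.6413.
Margin = 1.297 × 1.6413 = 2.1288; the interval is -17.2 ± 2.1288 = (-19.33, -15.07).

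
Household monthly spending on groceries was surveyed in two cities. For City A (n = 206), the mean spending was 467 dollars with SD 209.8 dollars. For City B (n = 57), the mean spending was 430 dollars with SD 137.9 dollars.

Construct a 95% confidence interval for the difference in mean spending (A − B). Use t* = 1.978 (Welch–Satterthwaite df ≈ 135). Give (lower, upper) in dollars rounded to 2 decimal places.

(-9.27, 83.27)

Standard errors of each mean: 209.8/√206 = 14.6175 and 137.9/√57 = 18.2653.
SE(x̄₁ − x̄₂) = √(14.6175² + 18.2653²) = 23.3943 for independent samples with unequal variances.
With t* = 1.978, the margin is 1.978 × 23.3943 = 46.2739.
x̄₁ − x̄₂ = 467 − 430 = 37.0000; the interval is 37.0000 ± 46.2739 = (-9.27, 83.27).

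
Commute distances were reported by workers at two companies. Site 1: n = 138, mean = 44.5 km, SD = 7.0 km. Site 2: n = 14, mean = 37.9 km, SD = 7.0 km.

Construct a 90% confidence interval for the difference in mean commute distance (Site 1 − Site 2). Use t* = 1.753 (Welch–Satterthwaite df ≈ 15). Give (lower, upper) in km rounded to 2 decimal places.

SE₁ = s₁/√n₁ = 7.0/√138 = 0.5959; SE₂ = 7.0/√14 = 1.8708.
Independent samples, unequal variances: SE_diff = √(SE₁² + SE₂²) = √(0.35509681 + 3.49989264) = 1.9634.
t* = 1.753, so margin of error = 1.753 × 1.9634 = 3.4418.
Difference in means = 44.5 − 37.9 = 6.6000.
6.6000 ± 3.4418 → (3.16, 10.04).

(3.16, 10.04)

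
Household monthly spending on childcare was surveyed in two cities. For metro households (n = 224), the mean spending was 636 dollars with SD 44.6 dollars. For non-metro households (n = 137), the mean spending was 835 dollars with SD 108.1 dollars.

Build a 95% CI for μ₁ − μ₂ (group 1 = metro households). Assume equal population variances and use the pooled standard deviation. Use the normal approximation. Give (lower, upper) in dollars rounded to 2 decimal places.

(-215.00, -183.00)

Pooled variance s_p² = [223·44.6² + 136·108.1²] / (224+137−2) = 5662.4670, so s_p = 75.2494.
SE_diff = s_p·√(1/n₁ + 1/n₂) = 75.2494·√(1/224 + 1/137) = 8.1615.
z* = 1.960; margin = 1.960 × 8.1615 = 15.9965.
Difference = 636 − 835 = -199.0000.
-199.0000 ± 15.9965 → (-215.00, -183.00).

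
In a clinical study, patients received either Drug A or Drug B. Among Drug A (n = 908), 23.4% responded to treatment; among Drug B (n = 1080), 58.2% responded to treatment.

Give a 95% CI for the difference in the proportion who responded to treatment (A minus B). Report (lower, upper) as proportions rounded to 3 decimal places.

The two standard errors are √(0.2340×0.7660/908) = 0.01405 and √(0.5820×0.4180/1080) = 0.01501.
Because the samples are independent, SE_diff = √(0.01405² + 0.01501²) = 0.02056.
Using z* = 1.960 for 95%, ME = 1.960 × 0.02056 = 0.04030.
p̂₁ − p̂₂ = -0.3480; interval -0.3480 ± 0.04030 gives (-0.388, -0.308).

(-0.388, -0.308)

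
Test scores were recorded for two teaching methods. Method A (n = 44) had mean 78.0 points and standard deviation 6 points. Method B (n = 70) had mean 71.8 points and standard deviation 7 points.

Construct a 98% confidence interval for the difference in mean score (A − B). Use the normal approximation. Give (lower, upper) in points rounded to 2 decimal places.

(3.33, 9.07)

Per-group SEs: s₁/√n₁ = 6/√44 = 0.9045, s₂/√n₂ = 7/√70 = 0.8367.
Unpooled SE of the difference: √(0.81812025 + 0.70006689) = 1.2321.
Margin of error = z* · SE = 2.326 × 1.2321 = 2.8659.
x̄₁ − x̄₂ = 78.0 − 71.8 = 6.2000.
CI: 6.2000 ± 2.8659 = (3.33, 9.07).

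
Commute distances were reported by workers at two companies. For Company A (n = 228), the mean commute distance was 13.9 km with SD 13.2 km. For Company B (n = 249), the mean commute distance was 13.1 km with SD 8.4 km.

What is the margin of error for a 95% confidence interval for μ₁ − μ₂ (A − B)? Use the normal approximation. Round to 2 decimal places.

2.01

Per-group SEs: s₁/√n₁ = 13.2/√228 = 0.8742, s₂/√n₂ = 8.4/√249 = 0.5323.
Unpooled SE of the difference: √(0.76422564 + 0.28334329) = 1.0235.
Margin of error = z* · SE = 1.960 × 1.0235 = 2.0061.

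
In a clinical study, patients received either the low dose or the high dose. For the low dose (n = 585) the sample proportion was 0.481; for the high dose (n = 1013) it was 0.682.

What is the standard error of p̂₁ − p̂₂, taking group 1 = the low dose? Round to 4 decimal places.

The two standard errors are √(0.4810×0.5190/585) = 0.02066 and √(0.6820×0.3180/1013) = 0.01463.
Because the samples are independent, SE_diff = √(0.02066² + 0.01463²) = 0.02532.

0.0253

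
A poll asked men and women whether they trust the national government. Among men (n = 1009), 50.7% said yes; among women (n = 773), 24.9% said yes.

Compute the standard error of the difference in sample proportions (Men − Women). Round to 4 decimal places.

Each SE is √(p̂(1−p̂)/n): √(0.5070·0.4930/1009) = 0.01574 and √(0.2490·0.7510/773) = 0.01555.
SE(p̂₁ − p̂₂) = √(SE₁² + SE₂²) = √(0.0002477476 + 0.0002418025) = 0.02213, since the two samples are independent.

0.0221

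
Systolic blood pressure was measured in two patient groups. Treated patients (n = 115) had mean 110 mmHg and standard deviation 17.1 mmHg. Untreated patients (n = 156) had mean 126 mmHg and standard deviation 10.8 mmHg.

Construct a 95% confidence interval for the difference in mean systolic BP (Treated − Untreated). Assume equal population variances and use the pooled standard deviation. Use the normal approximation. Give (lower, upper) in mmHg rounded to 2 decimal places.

(-19.33, -12.67)

Pooled variance s_p² = [114·17.1² + 155·10.8²] / (115+156−2) = 191.1299, so s_p = 13.8250.
SE_diff = s_p·√(1/n₁ + 1/n₂) = 13.8250·√(1/115 + 1/156) = 1.6992.
z* = 1.960; margin = 1.960 × 1.6992 = 3.3304.
Difference = 110 − 126 = -16.0000.
-16.0000 ± 3.3304 → (-19.33, -12.67).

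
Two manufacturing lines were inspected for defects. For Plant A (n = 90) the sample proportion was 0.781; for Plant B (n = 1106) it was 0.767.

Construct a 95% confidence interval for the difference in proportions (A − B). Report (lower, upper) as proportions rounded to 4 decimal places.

SE₁ = √(p̂₁(1−p̂₁)/n₁) = √(0.7810·0.2190/90) = 0.04359; SE₂ = √(0.7670·0.2330/1106) = 0.01271.
Independent samples: SE of the difference = √(SE₁² + SE₂²) = √(0.0019000881 + 0.0001615441) = 0.04541.
z* for 95% confidence is 1.960, so the margin of error is 1.960 × 0.04541 = 0.08900.
Point estimate p̂₁ − p̂₂ = 0.7810 − 0.7670 = 0.0140.
0.0140 ± 0.08900 → (-0.0750, 0.1030).

(-0.0750, 0.1030)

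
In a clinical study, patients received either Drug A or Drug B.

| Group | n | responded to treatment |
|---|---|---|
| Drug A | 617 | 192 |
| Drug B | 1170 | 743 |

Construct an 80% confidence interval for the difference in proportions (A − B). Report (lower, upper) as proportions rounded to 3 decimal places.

First, p̂₁ = 192/617 = 0.3112; p̂₂ = 743/1170 = 0.6350.
The two standard errors are √(0.3112×0.6888/617) = 0.01864 and √(0.6350×0.3650/1170) = 0.01407.
Because the samples are independent, SE_diff = √(0.01864² + 0.01407²) = 0.02335.
Using z* = 1.282 for 80%, ME = 1.282 × 0.02335 = 0.02993.
p̂₁ − p̂₂ = -0.3238; interval -0.3238 ± 0.02993 gives (-0.354, -0.294).

(-0.354, -0.294)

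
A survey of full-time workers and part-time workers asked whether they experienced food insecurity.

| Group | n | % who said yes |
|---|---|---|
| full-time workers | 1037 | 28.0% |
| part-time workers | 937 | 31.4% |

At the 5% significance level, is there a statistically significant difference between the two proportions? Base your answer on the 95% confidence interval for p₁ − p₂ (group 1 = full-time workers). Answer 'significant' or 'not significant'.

not significant

Each SE is √(p̂(1−p̂)/n): √(0.2800·0.7200/1037) = 0.01394 and √(0.3140·0.6860/937) = 0.01516.
SE(p̂₁ − p̂₂) = √(SE₁² + SE₂²) = √(0.0001943236 + 0.0002298256) = 0.02059, since the two samples are independent.
At 95% confidence z* = 1.960; margin = 1.960 × 0.02059 = 0.04036.
The difference is 0.2800 − 0.3140 = -0.0340, so the interval is -0.0340 ± 0.04036 = (-0.07436, 0.00636).
The interval (-0.07436, 0.00636) contains 0, so the difference is not significant.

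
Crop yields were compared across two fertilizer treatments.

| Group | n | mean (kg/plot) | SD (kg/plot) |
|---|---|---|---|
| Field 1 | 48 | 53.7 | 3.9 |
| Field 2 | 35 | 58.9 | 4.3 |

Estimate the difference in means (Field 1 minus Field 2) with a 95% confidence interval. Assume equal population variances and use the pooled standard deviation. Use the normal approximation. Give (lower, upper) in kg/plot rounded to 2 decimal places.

s_p = √[((n₁−1)s₁² + (n₂−1)s₂²)/(n₁+n₂−2)] = √[(47·3.9² + 34·4.3²)/81] = 4.0727.
SE = 4.0727·√(1/48 + 1/35) = 0.9052.
With z* = 1.960, margin = 1.960 × 0.9052 = 1.7742.
x̄₁ − x̄₂ = 53.7 − 58.9 = -5.2000; interval -5.2000 ± 1.7742 = (-6.97, -3.43).

(-6.97, -3.43)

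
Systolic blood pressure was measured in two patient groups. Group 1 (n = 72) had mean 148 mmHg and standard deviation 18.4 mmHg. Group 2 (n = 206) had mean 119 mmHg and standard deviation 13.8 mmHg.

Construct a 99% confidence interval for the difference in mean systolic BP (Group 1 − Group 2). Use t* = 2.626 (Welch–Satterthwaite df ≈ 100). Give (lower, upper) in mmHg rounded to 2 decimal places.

Per-group SEs: s₁/√n₁ = 18.4/√72 = 2.1685, s₂/√n₂ = 13.8/√206 = 0.9615.
Unpooled SE of the difference: √(4.70239225 + 0.92448225) = 2.3721.
Margin of error = t* · SE = 2.626 × 2.3721 = 6.2291.
x̄₁ − x̄₂ = 148 − 119 = 29.0000.
CI: 29.0000 ± 6.2291 = (22.77, 35.23).

(22.77, 35.23)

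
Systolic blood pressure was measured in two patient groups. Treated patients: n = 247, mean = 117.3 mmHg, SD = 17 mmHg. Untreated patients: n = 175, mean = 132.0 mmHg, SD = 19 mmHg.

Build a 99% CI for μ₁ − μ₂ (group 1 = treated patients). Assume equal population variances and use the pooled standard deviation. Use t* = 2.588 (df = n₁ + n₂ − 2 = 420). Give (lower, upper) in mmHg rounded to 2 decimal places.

(-19.27, -10.13)

Pooled variance s_p² = [246·17² + 174·19²] / (247+175−2) = 318.8286, so s_p = 17.8558.
SE_diff = s_p·√(1/n₁ + 1/n₂) = 17.8558·√(1/247 + 1/175) = 1.7643.
t* = 2.588; margin = 2.588 × 1.7643 = 4.5660.
Difference = 117.3 − 132.0 = -14.7000.
-14.7000 ± 4.5660 → (-19.27, -10.13).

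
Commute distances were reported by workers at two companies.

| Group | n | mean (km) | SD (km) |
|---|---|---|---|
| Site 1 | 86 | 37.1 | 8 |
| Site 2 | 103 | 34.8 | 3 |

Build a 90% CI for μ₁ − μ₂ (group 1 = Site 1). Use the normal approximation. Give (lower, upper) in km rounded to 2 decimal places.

(0.80, 3.80)

Per-group SEs: s₁/√n₁ = 8/√86 = 0.8627, s₂/√n₂ = 3/√103 = 0.2956.
Unpooled SE of the difference: √(0.74425129 + 0.08737936) = 0.9119.
Margin of error = z* · SE = 1.645 × 0.9119 = 1.5001.
x̄₁ − x̄₂ = 37.1 − 34.8 = 2.3000.
CI: 2.3000 ± 1.5001 = (0.80, 3.80).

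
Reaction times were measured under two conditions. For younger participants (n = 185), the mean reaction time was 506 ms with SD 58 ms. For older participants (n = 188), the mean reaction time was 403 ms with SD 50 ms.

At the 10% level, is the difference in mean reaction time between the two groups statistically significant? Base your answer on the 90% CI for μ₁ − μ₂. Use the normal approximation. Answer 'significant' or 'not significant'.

Per-group SEs: s₁/√n₁ = 58/√185 = 4.2642, s₂/√n₂ = 50/√188 = 3.6466.
Unpooled SE of the difference: √(18.18340164 + 13.29769156) = 5.6108.
Margin of error = z* · SE = 1.645 × 5.6108 = 9.2298.
x̄₁ − x̄₂ = 506 − 403 = 103.0000.
CI: 103.0000 ± 9.2298 = (93.7702, 112.2298).
The interval (93.7702, 112.2298) does not contain 0, so the difference is significant.

significant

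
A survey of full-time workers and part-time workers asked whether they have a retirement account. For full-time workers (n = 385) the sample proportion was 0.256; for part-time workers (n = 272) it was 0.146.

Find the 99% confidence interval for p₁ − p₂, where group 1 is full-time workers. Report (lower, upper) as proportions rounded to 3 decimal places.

(0.030, 0.190)

Each SE is √(p̂(1−p̂)/n): √(0.2560·0.7440/385) = 0.02224 and √(0.1460·0.8540/272) = 0.02141.
SE(p̂₁ − p̂₂) = √(SE₁² + SE₂²) = √(0.0004946176 + 0.0004583881) = 0.03087, since the two samples are independent.
At 99% confidence z* = 2.576; margin = 2.576 × 0.03087 = 0.07952.
The difference is 0.2560 − 0.1460 = 0.1100, so the interval is 0.1100 ± 0.07952 = (0.030, 0.190).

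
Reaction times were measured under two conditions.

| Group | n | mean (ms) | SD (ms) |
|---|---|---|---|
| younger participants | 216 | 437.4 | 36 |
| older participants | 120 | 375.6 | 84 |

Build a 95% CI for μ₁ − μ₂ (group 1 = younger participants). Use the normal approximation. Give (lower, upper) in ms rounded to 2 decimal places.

Per-group SEs: s₁/√n₁ = 36/√216 = 2.4495, s₂/√n₂ = 84/√120 = 7.6681.
Unpooled SE of the difference: √(6.00005025 + 58.79975761) = 8.0498.
Margin of error = z* · SE = 1.960 × 8.0498 = 15.7776.
x̄₁ − x̄₂ = 437.4 − 375.6 = 61.8000.
CI: 61.8000 ± 15.7776 = (46.02, 77.58).

(46.02, 77.58)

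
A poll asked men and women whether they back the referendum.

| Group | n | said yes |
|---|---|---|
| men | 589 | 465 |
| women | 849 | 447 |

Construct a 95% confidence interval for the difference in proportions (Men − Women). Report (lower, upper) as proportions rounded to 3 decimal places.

p̂₁ = 465/589 = 0.7895 and p̂₂ = 447/849 = 0.5265.
SE₁ = √(p̂₁(1−p̂₁)/n₁) = √(0.7895·0.2105/589) = 0.01680; SE₂ = √(0.5265·0.4735/849) = 0.01714.
Independent samples: SE of the difference = √(SE₁² + SE₂²) = √(0.00028224 + 0.0002937796) = 0.02400.
z* for 95% confidence is 1.960, so the margin of error is 1.960 × 0.02400 = 0.04704.
Point estimate p̂₁ − p̂₂ = 0.7895 − 0.5265 = 0.2630.
0.2630 ± 0.04704 → (0.216, 0.310).

(0.216, 0.310)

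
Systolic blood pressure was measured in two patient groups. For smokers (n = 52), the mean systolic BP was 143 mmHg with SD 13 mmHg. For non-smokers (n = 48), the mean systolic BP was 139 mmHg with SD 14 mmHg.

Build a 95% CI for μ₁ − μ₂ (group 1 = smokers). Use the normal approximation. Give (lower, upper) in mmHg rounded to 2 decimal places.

(-1.31, 9.31)

Standard errors of each mean: 13/√52 = 1.8028 and 14/√48 = 2.0207.
SE(x̄₁ − x̄₂) = √(1.8028² + 2.0207²) = 2.7080 for independent samples with unequal variances.
With z* = 1.960, the margin is 1.960 × 2.7080 = 5.3077.
x̄₁ − x̄₂ = 143 − 139 = 4.0000; the interval is 4.0000 ± 5.3077 = (-1.31, 9.31).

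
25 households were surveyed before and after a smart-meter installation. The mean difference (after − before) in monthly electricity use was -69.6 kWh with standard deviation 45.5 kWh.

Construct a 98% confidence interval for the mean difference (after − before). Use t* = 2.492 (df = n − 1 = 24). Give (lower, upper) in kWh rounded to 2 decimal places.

(-92.28, -46.92)

Paired design: SE = s_d/√n = 45.5/√25 = 9.1000.
t* = 2.492; margin of error = 2.492 × 9.1000 = 22.6772.
-69.6 ± 22.6772 → (-92.28, -46.92).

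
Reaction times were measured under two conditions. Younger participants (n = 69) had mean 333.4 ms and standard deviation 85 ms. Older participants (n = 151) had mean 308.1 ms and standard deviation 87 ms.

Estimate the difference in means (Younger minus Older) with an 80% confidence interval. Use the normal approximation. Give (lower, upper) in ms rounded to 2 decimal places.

Standard errors of each mean: 85/√69 = 10.2328 and 87/√151 = 7.0800.
SE(x̄₁ − x̄₂) = √(10.2328² + 7.0800²) = 12.4433 for independent samples with unequal variances.
With z* = 1.282, the margin is 1.282 × 12.4433 = 15.9523.
x̄₁ − x̄₂ = 333.4 − 308.1 = 25.3000; the interval is 25.3000 ± 15.9523 = (9.35, 41.25).

(9.35, 41.25)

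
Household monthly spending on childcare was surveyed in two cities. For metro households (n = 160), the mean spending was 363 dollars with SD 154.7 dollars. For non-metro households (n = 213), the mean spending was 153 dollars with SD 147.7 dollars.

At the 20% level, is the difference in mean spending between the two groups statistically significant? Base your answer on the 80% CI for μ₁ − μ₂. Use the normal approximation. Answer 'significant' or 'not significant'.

significant

Standard errors of each mean: 154.7/√160 = 12.2301 and 147.7/√213 = 10.1202.
SE(x̄₁ − x̄₂) = √(12.2301² + 10.1202²) = 15.8743 for independent samples with unequal variances.
With z* = 1.282, the margin is 1.282 × 15.8743 = 20.3509.
x̄₁ − x̄₂ = 363 − 153 = 210.0000; the interval is 210.0000 ± 20.3509 = (189.6491, 230.3509).
The interval (189.6491, 230.3509) does not contain 0, so the difference is significant.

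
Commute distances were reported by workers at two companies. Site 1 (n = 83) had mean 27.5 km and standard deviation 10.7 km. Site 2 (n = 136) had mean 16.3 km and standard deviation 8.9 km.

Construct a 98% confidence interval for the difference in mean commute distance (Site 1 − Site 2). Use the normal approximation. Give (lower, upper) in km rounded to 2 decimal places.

(7.94, 14.46)

SE₁ = s₁/√n₁ = 10.7/√83 = 1.1745; SE₂ = 8.9/√136 = 0.7632.
Independent samples, unequal variances: SE_diff = √(SE₁² + SE₂²) = √(1.37945025 + 0.58247424) = 1.4007.
z* = 2.326, so margin of error = 2.326 × 1.4007 = 3.2580.
Difference in means = 27.5 − 16.3 = 11.2000.
11.2000 ± 3.2580 → (7.94, 14.46).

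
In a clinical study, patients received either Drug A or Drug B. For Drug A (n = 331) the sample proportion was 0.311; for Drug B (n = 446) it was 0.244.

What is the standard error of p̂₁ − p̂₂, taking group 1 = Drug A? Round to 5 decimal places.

0.03257

Each SE is √(p̂(1−p̂)/n): √(0.3110·0.6890/331) = 0.02544 and √(0.2440·0.7560/446) = 0.02034.
SE(p̂₁ − p̂₂) = √(SE₁² + SE₂²) = √(0.0006471936 + 0.0004137156) = 0.03257, since the two samples are independent.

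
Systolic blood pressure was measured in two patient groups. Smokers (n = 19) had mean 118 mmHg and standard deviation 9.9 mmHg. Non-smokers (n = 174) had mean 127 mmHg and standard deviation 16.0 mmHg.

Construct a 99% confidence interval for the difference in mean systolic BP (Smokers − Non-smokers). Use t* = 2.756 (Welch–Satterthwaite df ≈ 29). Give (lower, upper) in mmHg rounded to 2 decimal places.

Standard errors of each mean: 9.9/√19 = 2.2712 and 16.0/√174 = 1.2130.
SE(x̄₁ − x̄₂) = √(2.2712² + 1.2130²) = 2.5748 for independent samples with unequal variances.
With t* = 2.756, the margin is 2.756 × 2.5748 = 7.0961.
x̄₁ − x̄₂ = 118 − 127 = -9.0000; the interval is -9.0000 ± 7.0961 = (-16.10, -1.90).

(-16.10, -1.90)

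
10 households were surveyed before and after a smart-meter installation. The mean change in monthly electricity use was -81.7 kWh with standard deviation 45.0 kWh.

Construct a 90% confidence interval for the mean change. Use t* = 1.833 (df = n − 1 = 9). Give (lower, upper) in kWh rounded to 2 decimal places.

(-107.78, -55.62)

This is a matched-pairs design, so SE = s_d/√n = 45.0/√10 = 14.2302.
Margin = 1.833 × 14.2302 = 26.0840; the interval is -81.7 ± 26.0840 = (-107.78, -55.62).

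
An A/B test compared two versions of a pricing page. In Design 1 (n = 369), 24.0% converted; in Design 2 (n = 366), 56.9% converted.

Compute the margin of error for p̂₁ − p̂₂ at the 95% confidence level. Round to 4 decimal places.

The two standard errors are √(0.2400×0.7600/369) = 0.02223 and √(0.5690×0.4310/366) = 0.02589.
Because the samples are independent, SE_diff = √(0.02223² + 0.02589²) = 0.03412.
Using z* = 1.960 for 95%, ME = 1.960 × 0.03412 = 0.06688.

0.0669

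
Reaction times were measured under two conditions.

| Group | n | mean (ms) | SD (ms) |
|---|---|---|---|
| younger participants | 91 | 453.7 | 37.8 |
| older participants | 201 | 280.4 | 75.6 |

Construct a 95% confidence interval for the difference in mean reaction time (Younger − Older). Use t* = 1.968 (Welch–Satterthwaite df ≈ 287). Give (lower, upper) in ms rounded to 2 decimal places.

(160.23, 186.37)

Standard errors of each mean: 37.8/√91 = 3.9625 and 75.6/√201 = 5.3324.
SE(x̄₁ − x̄₂) = √(3.9625² + 5.3324²) = 6.6435 for independent samples with unequal variances.
With t* = 1.968, the margin is 1.968 × 6.6435 = 13.0744.
x̄₁ − x̄₂ = 453.7 − 280.4 = 173.3000; the interval is 173.3000 ± 13.0744 = (160.23, 186.37).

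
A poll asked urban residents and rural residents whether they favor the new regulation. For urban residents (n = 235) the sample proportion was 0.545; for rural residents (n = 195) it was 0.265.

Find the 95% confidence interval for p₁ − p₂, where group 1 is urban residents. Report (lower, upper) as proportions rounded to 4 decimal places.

Each SE is √(p̂(1−p̂)/n): √(0.5450·0.4550/235) = 0.03248 and √(0.2650·0.7350/195) = 0.03160.
SE(p̂₁ − p̂₂) = √(SE₁² + SE₂²) = √(0.0010549504 + 0.00099856) = 0.04532, since the two samples are independent.
At 95% confidence z* = 1.960; margin = 1.960 × 0.04532 = 0.08883.
The difference is 0.5450 − 0.2650 = 0.2800, so the interval is 0.2800 ± 0.08883 = (0.1912, 0.3688).

(0.1912, 0.3688)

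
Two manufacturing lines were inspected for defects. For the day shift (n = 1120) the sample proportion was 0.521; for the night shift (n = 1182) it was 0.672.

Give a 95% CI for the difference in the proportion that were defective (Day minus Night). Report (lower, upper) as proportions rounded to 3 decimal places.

(-0.191, -0.111)

Each SE is √(p̂(1−p̂)/n): √(0.5210·0.4790/1120) = 0.01493 and √(0.6720·0.3280/1182) = 0.01366.
SE(p̂₁ − p̂₂) = √(SE₁² + SE₂²) = √(0.0002229049 + 0.0001865956) = 0.02024, since the two samples are independent.
At 95% confidence z* = 1.960; margin = 1.960 × 0.02024 = 0.03967.
The difference is 0.5210 − 0.6720 = -0.1510, so the interval is -0.1510 ± 0.03967 = (-0.191, -0.111).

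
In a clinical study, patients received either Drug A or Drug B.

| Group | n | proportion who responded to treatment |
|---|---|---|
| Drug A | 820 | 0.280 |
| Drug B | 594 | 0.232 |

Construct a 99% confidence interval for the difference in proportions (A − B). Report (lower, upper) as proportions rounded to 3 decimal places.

The two standard errors are √(0.2800×0.7200/820) = 0.01568 and √(0.2320×0.7680/594) = 0.01732.
Because the samples are independent, SE_diff = √(0.01568² + 0.01732²) = 0.02336.
Using z* = 2.576 for 99%, ME = 2.576 × 0.02336 = 0.06018.
p̂₁ − p̂₂ = 0.0480; interval 0.0480 ± 0.06018 gives (-0.012, 0.108).

(-0.012, 0.108)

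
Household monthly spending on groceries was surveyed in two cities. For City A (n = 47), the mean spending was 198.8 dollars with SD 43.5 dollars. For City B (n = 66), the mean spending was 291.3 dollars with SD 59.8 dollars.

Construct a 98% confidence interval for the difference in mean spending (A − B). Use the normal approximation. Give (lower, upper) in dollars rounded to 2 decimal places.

Standard errors of each mean: 43.5/√47 = 6.3451 and 59.8/√66 = 7.3609.
SE(x̄₁ − x̄₂) = √(6.3451² + 7.3609²) = 9.7182 for independent samples with unequal variances.
With z* = 2.326, the margin is 2.326 × 9.7182 = 22.6045.
x̄₁ − x̄₂ = 198.8 − 291.3 = -92.5000; the interval is -92.5000 ± 22.6045 = (-115.10, -69.90).

(-115.10, -69.90)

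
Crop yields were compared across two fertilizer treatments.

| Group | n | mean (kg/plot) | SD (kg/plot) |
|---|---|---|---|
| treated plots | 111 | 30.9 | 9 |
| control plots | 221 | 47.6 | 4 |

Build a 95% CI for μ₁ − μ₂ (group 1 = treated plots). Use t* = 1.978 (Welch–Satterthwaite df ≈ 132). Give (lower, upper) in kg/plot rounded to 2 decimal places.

(-18.47, -14.93)

Standard errors of each mean: 9/√111 = 0.8542 and 4/√221 = 0.2691.
SE(x̄₁ − x̄₂) = √(0.8542² + 0.2691²) = 0.8956 for independent samples with unequal variances.
With t* = 1.978, the margin is 1.978 × 0.8956 = 1.7715.
x̄₁ − x̄₂ = 30.9 − 47.6 = -16.7000; the interval is -16.7000 ± 1.7715 = (-18.47, -14.93).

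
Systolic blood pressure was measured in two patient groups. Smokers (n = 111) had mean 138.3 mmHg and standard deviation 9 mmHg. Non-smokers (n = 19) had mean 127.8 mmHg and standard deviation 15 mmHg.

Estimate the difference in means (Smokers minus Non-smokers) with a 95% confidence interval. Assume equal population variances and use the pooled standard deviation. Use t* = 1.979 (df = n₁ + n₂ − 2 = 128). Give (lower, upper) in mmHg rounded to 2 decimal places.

(5.56, 15.44)

Pooled variance s_p² = [110·9² + 18·15²] / (111+19−2) = 101.2500, so s_p = 10.0623.
SE_diff = s_p·√(1/n₁ + 1/n₂) = 10.0623·√(1/111 + 1/19) = 2.4982.
t* = 1.979; margin = 1.979 × 2.4982 = 4.9439.
Difference = 138.3 − 127.8 = 10.5000.
10.5000 ± 4.9439 → (5.56, 15.44).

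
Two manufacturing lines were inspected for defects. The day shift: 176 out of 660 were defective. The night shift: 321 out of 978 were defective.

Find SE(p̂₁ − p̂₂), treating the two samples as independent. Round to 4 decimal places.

Sample proportions: 176/660 = 0.2667, 321/978 = 0.3282.
Each SE is √(p̂(1−p̂)/n): √(0.2667·0.7333/660) = 0.01721 and √(0.3282·0.6718/978) = 0.01501.
SE(p̂₁ − p̂₂) = √(SE₁² + SE₂²) = √(0.0002961841 + 0.0002253001) = 0.02284, since the two samples are independent.

0.0228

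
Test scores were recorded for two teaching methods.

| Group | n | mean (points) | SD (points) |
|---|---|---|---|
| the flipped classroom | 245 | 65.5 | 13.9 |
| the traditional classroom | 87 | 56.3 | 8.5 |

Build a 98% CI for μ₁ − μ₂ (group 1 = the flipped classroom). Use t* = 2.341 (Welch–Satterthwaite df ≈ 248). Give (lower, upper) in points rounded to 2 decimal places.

(6.22, 12.18)

SE₁ = s₁/√n₁ = 13.9/√245 = 0.8880; SE₂ = 8.5/√87 = 0.9113.
Independent samples, unequal variances: SE_diff = √(SE₁² + SE₂²) = √(0.788544 + 0.83046769) = 1.2724.
t* = 2.341, so margin of error = 2.341 × 1.2724 = 2.9787.
Difference in means = 65.5 − 56.3 = 9.2000.
9.2000 ± 2.9787 → (6.22, 12.18).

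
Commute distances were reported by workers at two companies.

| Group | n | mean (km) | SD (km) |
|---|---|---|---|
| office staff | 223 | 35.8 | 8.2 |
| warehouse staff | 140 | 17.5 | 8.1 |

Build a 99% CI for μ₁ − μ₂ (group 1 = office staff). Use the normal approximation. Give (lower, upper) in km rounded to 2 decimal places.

Per-group SEs: s₁/√n₁ = 8.2/√223 = 0.5491, s₂/√n₂ = 8.1/√140 = 0.6846.
Unpooled SE of the difference: √(0.30151081 + 0.46867716) = 0.8776.
Margin of error = z* · SE = 2.576 × 0.8776 = 2.2607.
x̄₁ − x̄₂ = 35.8 − 17.5 = 18.3000.
CI: 18.3000 ± 2.2607 = (16.04, 20.56).

(16.04, 20.56)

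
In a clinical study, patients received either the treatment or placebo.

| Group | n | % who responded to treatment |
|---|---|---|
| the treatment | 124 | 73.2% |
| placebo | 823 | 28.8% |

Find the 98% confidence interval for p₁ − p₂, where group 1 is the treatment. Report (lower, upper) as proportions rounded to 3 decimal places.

(0.344, 0.544)

The two standard errors are √(0.7320×0.2680/124) = 0.03978 and √(0.2880×0.7120/823) = 0.01578.
Because the samples are independent, SE_diff = √(0.03978² + 0.01578²) = 0.04280.
Using z* = 2.326 for 98%, ME = 2.326 × 0.04280 = 0.09955.
p̂₁ − p̂₂ = 0.4440; interval 0.4440 ± 0.09955 gives (0.344, 0.544).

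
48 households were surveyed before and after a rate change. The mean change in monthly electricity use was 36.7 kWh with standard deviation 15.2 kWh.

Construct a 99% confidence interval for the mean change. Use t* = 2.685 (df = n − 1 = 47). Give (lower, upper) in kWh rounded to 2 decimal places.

(30.81, 42.59)

This is a matched-pairs design, so SE = s_d/√n = 15.2/√48 = 2.1939.
Margin = 2.685 × 2.1939 = 5.8906; the interval is 36.7 ± 5.8906 = (30.81, 42.59).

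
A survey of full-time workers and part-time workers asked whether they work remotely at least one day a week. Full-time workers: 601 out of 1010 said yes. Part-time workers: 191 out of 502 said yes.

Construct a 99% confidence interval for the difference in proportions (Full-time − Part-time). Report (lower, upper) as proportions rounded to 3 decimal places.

(0.146, 0.283)

First, p̂₁ = 601/1010 = 0.5950; p̂₂ = 191/502 = 0.3805.
The two standard errors are √(0.5950×0.4050/1010) = 0.01545 and √(0.3805×0.6195/502) = 0.02167.
Because the samples are independent, SE_diff = √(0.01545² + 0.02167²) = 0.02661.
Using z* = 2.576 for 99%, ME = 2.576 × 0.02661 = 0.06855.
p̂₁ − p̂₂ = 0.2145; interval 0.2145 ± 0.06855 gives (0.146, 0.283).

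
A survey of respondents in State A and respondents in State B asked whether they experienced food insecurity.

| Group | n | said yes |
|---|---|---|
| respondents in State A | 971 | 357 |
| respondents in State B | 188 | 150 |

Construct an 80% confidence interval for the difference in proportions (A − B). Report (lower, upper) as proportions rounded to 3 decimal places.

Sample proportions: 357/971 = 0.3677, 150/188 = 0.7979.
Each SE is √(p̂(1−p̂)/n): √(0.3677·0.6323/971) = 0.01547 and √(0.7979·0.2021/188) = 0.02929.
SE(p̂₁ − p̂₂) = √(SE₁² + SE₂²) = √(0.0002393209 + 0.0008579041) = 0.03312, since the two samples are independent.
At 80% confidence z* = 1.282; margin = 1.282 × 0.03312 = 0.04246.
The difference is 0.3677 − 0.7979 = -0.4302, so the interval is -0.4302 ± 0.04246 = (-0.473, -0.388).

(-0.473, -0.388)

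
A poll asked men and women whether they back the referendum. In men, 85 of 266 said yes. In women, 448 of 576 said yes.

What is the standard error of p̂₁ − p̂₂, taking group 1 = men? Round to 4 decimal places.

0.0334

Sample proportions: 85/266 = 0.3195, 448/576 = 0.7778.
Each SE is √(p̂(1−p̂)/n): √(0.3195·0.6805/266) = 0.02859 and √(0.7778·0.2222/576) = 0.01732.
SE(p̂₁ − p̂₂) = √(SE₁² + SE₂²) = √(0.0008173881 + 0.0002999824) = 0.03343, since the two samples are independent.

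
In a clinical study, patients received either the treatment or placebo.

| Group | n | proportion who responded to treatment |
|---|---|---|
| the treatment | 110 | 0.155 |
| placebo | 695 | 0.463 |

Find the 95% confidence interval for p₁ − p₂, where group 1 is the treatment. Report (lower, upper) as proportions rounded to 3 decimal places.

(-0.385, -0.231)

SE₁ = √(p̂₁(1−p̂₁)/n₁) = √(0.1550·0.8450/110) = 0.03451; SE₂ = √(0.4630·0.5370/695) = 0.01891.
Independent samples: SE of the difference = √(SE₁² + SE₂²) = √(0.0011909401 + 0.0003575881) = 0.03935.
z* for 95% confidence is 1.960, so the margin of error is 1.960 × 0.03935 = 0.07713.
Point estimate p̂₁ − p̂₂ = 0.1550 − 0.4630 = -0.3080.
-0.3080 ± 0.07713 → (-0.385, -0.231).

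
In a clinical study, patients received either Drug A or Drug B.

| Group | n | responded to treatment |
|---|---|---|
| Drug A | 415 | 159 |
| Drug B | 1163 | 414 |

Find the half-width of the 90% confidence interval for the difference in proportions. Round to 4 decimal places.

0.0455

First, p̂₁ = 159/415 = 0.3831; p̂₂ = 414/1163 = 0.3560.
The two standard errors are √(0.3831×0.6169/415) = 0.02386 and √(0.3560×0.6440/1163) = 0.01404.
Because the samples are independent, SE_diff = √(0.02386² + 0.01404²) = 0.02768.
Using z* = 1.645 for 90%, ME = 1.645 × 0.02768 = 0.04553.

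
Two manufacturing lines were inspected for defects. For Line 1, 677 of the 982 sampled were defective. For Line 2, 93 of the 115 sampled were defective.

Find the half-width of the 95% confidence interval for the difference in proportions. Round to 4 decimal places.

0.0775

First, p̂₁ = 677/982 = 0.6894; p̂₂ = 93/115 = 0.8087.
The two standard errors are √(0.6894×0.3106/982) = 0.01477 and √(0.8087×0.1913/115) = 0.03668.
Because the samples are independent, SE_diff = √(0.01477² + 0.03668²) = 0.03954.
Using z* = 1.960 for 95%, ME = 1.960 × 0.03954 = 0.07750.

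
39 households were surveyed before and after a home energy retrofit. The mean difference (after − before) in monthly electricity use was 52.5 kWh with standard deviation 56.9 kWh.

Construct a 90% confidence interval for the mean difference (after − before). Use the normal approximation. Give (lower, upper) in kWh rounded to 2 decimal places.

Paired design: SE = s_d/√n = 56.9/√39 = 9.1113.
z* = 1.645; margin of error = 1.645 × 9.1113 = 14.9881.
52.5 ± 14.9881 → (37.51, 67.49).

(37.51, 67.49)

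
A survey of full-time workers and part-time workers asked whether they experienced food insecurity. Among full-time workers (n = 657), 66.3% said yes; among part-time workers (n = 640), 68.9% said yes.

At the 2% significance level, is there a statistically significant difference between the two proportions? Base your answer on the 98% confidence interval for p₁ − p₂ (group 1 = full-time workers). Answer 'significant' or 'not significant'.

SE₁ = √(p̂₁(1−p̂₁)/n₁) = √(0.6630·0.3370/657) = 0.01844; SE₂ = √(0.6890·0.3110/640) = 0.01830.
Independent samples: SE of the difference = √(SE₁² + SE₂²) = √(0.0003400336 + 0.00033489) = 0.02598.
z* for 98% confidence is 2.326, so the margin of error is 2.326 × 0.02598 = 0.06043.
Point estimate p̂₁ − p̂₂ = 0.6630 − 0.6890 = -0.0260.
-0.0260 ± 0.06043 → (-0.08643, 0.03443).
The interval (-0.08643, 0.03443) contains 0, so the difference is not significant.

not significant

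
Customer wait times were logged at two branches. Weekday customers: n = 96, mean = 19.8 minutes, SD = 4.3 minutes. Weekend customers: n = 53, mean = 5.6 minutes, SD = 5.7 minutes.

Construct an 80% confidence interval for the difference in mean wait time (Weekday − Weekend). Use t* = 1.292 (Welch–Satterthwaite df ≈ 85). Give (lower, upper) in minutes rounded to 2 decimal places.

(13.04, 15.36)

Standard errors of each mean: 4.3/√96 = 0.4389 and 5.7/√53 = 0.7830.
SE(x̄₁ − x̄₂) = √(0.4389² + 0.7830²) = 0.8976 for independent samples with unequal variances.
With t* = 1.292, the margin is 1.292 × 0.8976 = 1.1597.
x̄₁ − x̄₂ = 19.8 − 5.6 = 14.2000; the interval is 14.2000 ± 1.1597 = (13.04, 15.36).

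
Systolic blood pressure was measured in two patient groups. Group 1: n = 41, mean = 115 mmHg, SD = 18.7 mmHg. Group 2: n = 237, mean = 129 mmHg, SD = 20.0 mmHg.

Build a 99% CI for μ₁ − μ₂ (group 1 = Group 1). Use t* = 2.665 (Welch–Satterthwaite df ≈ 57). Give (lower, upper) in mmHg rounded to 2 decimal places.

(-22.52, -5.48)

Per-group SEs: s₁/√n₁ = 18.7/√41 = 2.9204, s₂/√n₂ = 20.0/√237 = 1.2991.
Unpooled SE of the difference: √(8.52873616 + 1.68766081) = 3.1963.
Margin of error = t* · SE = 2.665 × 3.1963 = 8.5181.
x̄₁ − x̄₂ = 115 − 129 = -14.0000.
CI: -14.0000 ± 8.5181 = (-22.52, -5.48).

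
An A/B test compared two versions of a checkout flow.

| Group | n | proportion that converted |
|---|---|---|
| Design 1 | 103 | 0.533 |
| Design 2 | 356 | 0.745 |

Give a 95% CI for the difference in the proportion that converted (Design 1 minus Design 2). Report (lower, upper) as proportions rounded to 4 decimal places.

(-0.3185, -0.1055)

SE₁ = √(p̂₁(1−p̂₁)/n₁) = √(0.5330·0.4670/103) = 0.04916; SE₂ = √(0.7450·0.2550/356) = 0.02310.
Independent samples: SE of the difference = √(SE₁² + SE₂²) = √(0.0024167056 + 0.00053361) = 0.05432.
z* for 95% confidence is 1.960, so the margin of error is 1.960 × 0.05432 = 0.10647.
Point estimate p̂₁ − p̂₂ = 0.5330 − 0.7450 = -0.2120.
-0.2120 ± 0.10647 → (-0.3185, -0.1055).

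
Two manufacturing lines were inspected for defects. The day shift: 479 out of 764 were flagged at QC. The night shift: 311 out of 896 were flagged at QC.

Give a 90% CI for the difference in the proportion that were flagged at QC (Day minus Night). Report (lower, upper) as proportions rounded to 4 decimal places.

First, p̂₁ = 479/764 = 0.6270; p̂₂ = 311/896 = 0.3471.
The two standard errors are √(0.6270×0.3730/764) = 0.01750 and √(0.3471×0.6529/896) = 0.01590.
Because the samples are independent, SE_diff = √(0.01750² + 0.01590²) = 0.02364.
Using z* = 1.645 for 90%, ME = 1.645 × 0.02364 = 0.03889.
p̂₁ − p̂₂ = 0.2799; interval 0.2799 ± 0.03889 gives (0.2410, 0.3188).

(0.2410, 0.3188)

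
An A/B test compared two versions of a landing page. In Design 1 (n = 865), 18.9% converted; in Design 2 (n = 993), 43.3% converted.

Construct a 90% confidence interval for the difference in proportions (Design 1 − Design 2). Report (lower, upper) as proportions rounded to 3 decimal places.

SE₁ = √(p̂₁(1−p̂₁)/n₁) = √(0.1890·0.8110/865) = 0.01331; SE₂ = √(0.4330·0.5670/993) = 0.01572.
Independent samples: SE of the difference = √(SE₁² + SE₂²) = √(0.0001771561 + 0.0002471184) = 0.02060.
z* for 90% confidence is 1.645, so the margin of error is 1.645 × 0.02060 = 0.03389.
Point estimate p̂₁ − p̂₂ = 0.1890 − 0.4330 = -0.2440.
-0.2440 ± 0.03389 → (-0.278, -0.210).

(-0.278, -0.210)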